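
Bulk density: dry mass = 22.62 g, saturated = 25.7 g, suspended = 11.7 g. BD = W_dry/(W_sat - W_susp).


BD = 22.62 / (25.7 - 11.7) = 22.62 / 14.0 = 1.616 g/cm^3

1.616


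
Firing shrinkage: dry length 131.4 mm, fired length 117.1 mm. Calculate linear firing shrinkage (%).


FS = (131.4 - 117.1) / 131.4 * 100 = 10.88%

10.88


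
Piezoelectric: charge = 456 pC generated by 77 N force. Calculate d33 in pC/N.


d33 = 456 / 77 = 5.9 pC/N

5.9


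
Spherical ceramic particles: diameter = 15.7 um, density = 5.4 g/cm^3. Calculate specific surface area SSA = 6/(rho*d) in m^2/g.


SSA = 6 / (5.4 * 15.7) = 0.071 m^2/g

0.071


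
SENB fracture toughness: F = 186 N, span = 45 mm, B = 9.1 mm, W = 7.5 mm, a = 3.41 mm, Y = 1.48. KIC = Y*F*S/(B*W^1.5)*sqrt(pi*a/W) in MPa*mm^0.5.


KIC = 1.48*186*45/(9.1*7.5^1.5)*sqrt(pi*3.41/7.5) = 79.21

79.21


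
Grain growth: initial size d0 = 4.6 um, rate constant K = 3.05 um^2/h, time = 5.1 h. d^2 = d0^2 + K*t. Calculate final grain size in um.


d^2 = 4.6^2 + 3.05*5.1 = 36.715
d = sqrt(36.715) = 6.06 um

6.06


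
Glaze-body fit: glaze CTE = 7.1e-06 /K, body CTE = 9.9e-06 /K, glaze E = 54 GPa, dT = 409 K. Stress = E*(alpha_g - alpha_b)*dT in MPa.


Stress = 54*1000*(7.1e-06 - 9.9e-06)*409 = -61.8 MPa

-61.8


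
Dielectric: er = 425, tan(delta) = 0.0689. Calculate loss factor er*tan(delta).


Loss = 425 * 0.0689 = 29.283

29.283


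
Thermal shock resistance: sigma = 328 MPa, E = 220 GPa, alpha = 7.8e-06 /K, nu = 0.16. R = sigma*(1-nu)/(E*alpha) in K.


R = 328*(1-0.16)/(220*1000*7.8e-06) = 161 K

161


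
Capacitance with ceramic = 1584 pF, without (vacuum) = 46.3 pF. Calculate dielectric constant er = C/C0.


er = 1584 / 46.3 = 34.21

34.21


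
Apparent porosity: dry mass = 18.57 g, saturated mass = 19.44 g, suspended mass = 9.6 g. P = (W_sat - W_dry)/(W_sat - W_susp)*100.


P = (19.44 - 18.57) / (19.44 - 9.6) * 100 = 0.87 / 9.84 * 100 = 8.8%

8.8


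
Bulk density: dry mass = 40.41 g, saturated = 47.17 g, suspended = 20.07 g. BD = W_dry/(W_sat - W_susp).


BD = 40.41 / (47.17 - 20.07) = 40.41 / 27.1 = 1.491 g/cm^3

1.491


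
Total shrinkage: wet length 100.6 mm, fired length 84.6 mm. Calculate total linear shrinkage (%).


TS = (100.6 - 84.6) / 100.6 * 100 = 15.9%

15.9


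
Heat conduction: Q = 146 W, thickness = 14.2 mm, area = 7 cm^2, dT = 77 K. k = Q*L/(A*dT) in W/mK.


k = 146*14.2/1000/(7/10000*77) = 38.46 W/mK

38.46


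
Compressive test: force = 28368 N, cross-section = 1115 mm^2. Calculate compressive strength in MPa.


CS = 28368 / 1115 = 25.4 MPa

25.4


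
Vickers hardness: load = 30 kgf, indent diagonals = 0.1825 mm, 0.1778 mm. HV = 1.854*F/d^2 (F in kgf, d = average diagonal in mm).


d_avg = (0.1825+0.1778)/2 = 0.18015 mm
HV = 1.854*30/0.18015^2 = 1714

1714


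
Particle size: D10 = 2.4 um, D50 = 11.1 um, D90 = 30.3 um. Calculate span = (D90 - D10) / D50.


Span = (30.3 - 2.4) / 11.1 = 27.9 / 11.1 = 2.514

2.514


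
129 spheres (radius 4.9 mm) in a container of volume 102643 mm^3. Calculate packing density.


V_sphere = 4/3*pi*4.9^3 = 492.807 mm^3
Total V = 129*492.807 = 63572.103 mm^3
PD = 63572.103 / 102643 = 0.619

0.619


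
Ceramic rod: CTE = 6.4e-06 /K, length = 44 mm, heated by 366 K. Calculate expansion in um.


dL = 6.4e-06 * 44 * 366 * 1000 = 103.066 um

103.066


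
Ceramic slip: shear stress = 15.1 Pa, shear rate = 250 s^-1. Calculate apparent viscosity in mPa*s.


eta = tau/gamma * 1000 = 15.1/250 * 1000 = 60.4 mPa*s

60.4


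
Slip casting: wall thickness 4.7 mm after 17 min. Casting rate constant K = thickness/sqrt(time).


K = 4.7 / sqrt(17) = 4.7 / 4.1231 = 1.14 mm/min^0.5

1.14


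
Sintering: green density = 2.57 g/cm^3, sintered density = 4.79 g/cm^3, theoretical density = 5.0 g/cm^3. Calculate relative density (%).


Relative = 4.79 / 5.0 * 100 = 95.8%

95.8


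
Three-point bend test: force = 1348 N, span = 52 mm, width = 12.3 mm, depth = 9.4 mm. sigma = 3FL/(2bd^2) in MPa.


sigma = 3*1348*52/(2*12.3*9.4^2) = 96.7 MPa

96.7


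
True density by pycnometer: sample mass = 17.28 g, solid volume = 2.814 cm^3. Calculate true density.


TD = 17.28 / 2.814 = 6.141 g/cm^3

6.141


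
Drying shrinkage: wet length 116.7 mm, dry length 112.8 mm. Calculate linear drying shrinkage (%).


DS = (116.7 - 112.8) / 116.7 * 100 = 3.34%

3.34


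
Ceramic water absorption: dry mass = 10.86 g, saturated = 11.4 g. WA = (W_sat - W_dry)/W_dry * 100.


WA = (11.4 - 10.86) / 10.86 * 100 = 4.97%

4.97


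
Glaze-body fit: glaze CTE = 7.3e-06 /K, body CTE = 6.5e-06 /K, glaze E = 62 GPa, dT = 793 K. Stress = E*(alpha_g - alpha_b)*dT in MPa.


Stress = 62*1000*(7.3e-06 - 6.5e-06)*793 = 39.3 MPa

39.3


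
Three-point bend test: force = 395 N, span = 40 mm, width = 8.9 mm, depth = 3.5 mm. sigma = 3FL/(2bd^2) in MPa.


sigma = 3*395*40/(2*8.9*3.5^2) = 217.4 MPa

217.4


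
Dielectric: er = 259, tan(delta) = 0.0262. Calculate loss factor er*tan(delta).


Loss = 259 * 0.0262 = 6.786

6.786


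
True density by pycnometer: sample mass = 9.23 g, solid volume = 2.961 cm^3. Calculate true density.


TD = 9.23 / 2.961 = 3.117 g/cm^3

3.117


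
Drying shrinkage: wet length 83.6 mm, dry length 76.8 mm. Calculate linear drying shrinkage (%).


DS = (83.6 - 76.8) / 83.6 * 100 = 8.13%

8.13


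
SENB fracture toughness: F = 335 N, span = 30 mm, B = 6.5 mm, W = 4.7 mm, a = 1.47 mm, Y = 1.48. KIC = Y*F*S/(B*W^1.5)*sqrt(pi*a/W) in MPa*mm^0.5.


KIC = 1.48*335*30/(6.5*4.7^1.5)*sqrt(pi*1.47/4.7) = 222.61

222.61


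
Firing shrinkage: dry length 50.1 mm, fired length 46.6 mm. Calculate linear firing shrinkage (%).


FS = (50.1 - 46.6) / 50.1 * 100 = 6.99%

6.99


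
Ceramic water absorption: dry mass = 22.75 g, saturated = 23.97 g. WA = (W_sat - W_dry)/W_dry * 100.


WA = (23.97 - 22.75) / 22.75 * 100 = 5.36%

5.36


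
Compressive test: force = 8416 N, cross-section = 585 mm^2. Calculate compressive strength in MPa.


CS = 8416 / 585 = 14.4 MPa

14.4


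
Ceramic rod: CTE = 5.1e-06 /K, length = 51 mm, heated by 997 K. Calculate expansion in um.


dL = 5.1e-06 * 51 * 997 * 1000 = 259.32 um

259.32


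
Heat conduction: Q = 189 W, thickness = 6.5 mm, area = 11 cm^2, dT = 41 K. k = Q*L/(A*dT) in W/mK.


k = 189*6.5/1000/(11/10000*41) = 27.24 W/mK

27.24


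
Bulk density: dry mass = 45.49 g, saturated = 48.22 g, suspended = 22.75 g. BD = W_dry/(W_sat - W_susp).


BD = 45.49 / (48.22 - 22.75) = 45.49 / 25.47 = 1.786 g/cm^3

1.786


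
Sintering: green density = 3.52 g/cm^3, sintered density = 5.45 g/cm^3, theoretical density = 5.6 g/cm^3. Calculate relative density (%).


Relative = 5.45 / 5.6 * 100 = 97.3%

97.3


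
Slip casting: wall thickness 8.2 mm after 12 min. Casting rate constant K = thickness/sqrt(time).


K = 8.2 / sqrt(12) = 8.2 / 3.4641 = 2.367 mm/min^0.5

2.367


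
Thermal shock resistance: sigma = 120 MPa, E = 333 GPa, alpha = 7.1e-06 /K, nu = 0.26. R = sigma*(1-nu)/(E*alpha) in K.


R = 120*(1-0.26)/(333*1000*7.1e-06) = 38 K

38


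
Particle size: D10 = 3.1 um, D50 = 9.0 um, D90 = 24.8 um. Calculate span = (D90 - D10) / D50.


Span = (24.8 - 3.1) / 9.0 = 21.7 / 9.0 = 2.411

2.411


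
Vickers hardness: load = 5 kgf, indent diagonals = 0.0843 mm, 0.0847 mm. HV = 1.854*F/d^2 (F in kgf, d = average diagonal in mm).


d_avg = (0.0843+0.0847)/2 = 0.0845 mm
HV = 1.854*5/0.0845^2 = 1298

1298


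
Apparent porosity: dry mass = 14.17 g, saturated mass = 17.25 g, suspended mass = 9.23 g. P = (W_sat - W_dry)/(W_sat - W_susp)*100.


P = (17.25 - 14.17) / (17.25 - 9.23) * 100 = 3.08 / 8.02 * 100 = 38.4%

38.4


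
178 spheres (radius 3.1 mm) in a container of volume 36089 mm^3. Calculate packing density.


V_sphere = 4/3*pi*3.1^3 = 124.7882 mm^3
Total V = 178*124.7882 = 22212.2996 mm^3
PD = 22212.2996 / 36089 = 0.615

0.615


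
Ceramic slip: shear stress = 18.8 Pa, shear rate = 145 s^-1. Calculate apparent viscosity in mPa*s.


eta = tau/gamma * 1000 = 18.8/145 * 1000 = 129.7 mPa*s

129.7


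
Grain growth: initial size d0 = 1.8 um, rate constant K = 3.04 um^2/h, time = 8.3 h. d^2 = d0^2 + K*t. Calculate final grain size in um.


d^2 = 1.8^2 + 3.04*8.3 = 28.472
d = sqrt(28.472) = 5.34 um

5.34


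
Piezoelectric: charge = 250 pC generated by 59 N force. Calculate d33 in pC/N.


d33 = 250 / 59 = 4.2 pC/N

4.2


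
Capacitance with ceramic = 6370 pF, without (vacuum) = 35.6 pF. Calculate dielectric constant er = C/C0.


er = 6370 / 35.6 = 178.93

178.93


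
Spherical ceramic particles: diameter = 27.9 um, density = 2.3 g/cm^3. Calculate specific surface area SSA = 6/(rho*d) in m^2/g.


SSA = 6 / (2.3 * 27.9) = 0.094 m^2/g

0.094


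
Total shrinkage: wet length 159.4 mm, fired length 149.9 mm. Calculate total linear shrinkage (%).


TS = (159.4 - 149.9) / 159.4 * 100 = 5.96%

5.96


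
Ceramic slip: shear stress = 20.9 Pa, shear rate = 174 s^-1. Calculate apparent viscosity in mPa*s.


eta = tau/gamma * 1000 = 20.9/174 * 1000 = 120.1 mPa*s

120.1


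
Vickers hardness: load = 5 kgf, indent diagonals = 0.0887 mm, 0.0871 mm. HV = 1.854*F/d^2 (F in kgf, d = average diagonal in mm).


d_avg = (0.0887+0.0871)/2 = 0.0879 mm
HV = 1.854*5/0.0879^2 = 1200

1200


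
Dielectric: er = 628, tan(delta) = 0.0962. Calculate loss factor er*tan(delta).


Loss = 628 * 0.0962 = 60.414

60.414


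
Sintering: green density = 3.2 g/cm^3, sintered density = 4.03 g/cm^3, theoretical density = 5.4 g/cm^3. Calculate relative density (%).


Relative = 4.03 / 5.4 * 100 = 74.6%

74.6


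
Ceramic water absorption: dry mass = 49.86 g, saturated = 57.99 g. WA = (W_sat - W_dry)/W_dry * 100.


WA = (57.99 - 49.86) / 49.86 * 100 = 16.31%

16.31


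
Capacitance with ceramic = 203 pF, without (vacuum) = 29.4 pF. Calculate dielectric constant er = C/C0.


er = 203 / 29.4 = 6.9

6.9


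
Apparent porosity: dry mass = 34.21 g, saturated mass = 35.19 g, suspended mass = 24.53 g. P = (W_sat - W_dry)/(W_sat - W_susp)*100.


P = (35.19 - 34.21) / (35.19 - 24.53) * 100 = 0.98 / 10.66 * 100 = 9.2%

9.2


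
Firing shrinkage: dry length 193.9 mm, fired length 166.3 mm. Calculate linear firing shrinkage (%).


FS = (193.9 - 166.3) / 193.9 * 100 = 14.23%

14.23


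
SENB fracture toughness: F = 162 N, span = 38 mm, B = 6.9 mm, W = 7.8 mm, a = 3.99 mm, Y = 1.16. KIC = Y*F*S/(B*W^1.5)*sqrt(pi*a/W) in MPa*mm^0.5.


KIC = 1.16*162*38/(6.9*7.8^1.5)*sqrt(pi*3.99/7.8) = 60.23

60.23


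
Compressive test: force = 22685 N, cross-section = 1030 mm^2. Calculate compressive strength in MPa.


CS = 22685 / 1030 = 22.0 MPa

22.0


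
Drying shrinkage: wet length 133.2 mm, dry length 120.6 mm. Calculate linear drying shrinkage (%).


DS = (133.2 - 120.6) / 133.2 * 100 = 9.46%

9.46


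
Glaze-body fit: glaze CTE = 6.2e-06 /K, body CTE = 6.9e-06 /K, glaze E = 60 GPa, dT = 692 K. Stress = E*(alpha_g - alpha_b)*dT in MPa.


Stress = 60*1000*(6.2e-06 - 6.9e-06)*692 = -29.1 MPa

-29.1


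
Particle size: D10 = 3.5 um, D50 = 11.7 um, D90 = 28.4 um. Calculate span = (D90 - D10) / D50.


Span = (28.4 - 3.5) / 11.7 = 24.9 / 11.7 = 2.128

2.128


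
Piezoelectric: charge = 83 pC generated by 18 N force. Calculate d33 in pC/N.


d33 = 83 / 18 = 4.6 pC/N

4.6


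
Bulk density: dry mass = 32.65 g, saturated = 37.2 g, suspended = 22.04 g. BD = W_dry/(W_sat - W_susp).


BD = 32.65 / (37.2 - 22.04) = 32.65 / 15.16 = 2.154 g/cm^3

2.154


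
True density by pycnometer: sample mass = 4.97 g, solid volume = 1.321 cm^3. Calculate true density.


TD = 4.97 / 1.321 = 3.762 g/cm^3

3.762


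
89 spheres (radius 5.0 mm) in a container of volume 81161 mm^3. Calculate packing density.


V_sphere = 4/3*pi*5.0^3 = 523.5988 mm^3
Total V = 89*523.5988 = 46600.2932 mm^3
PD = 46600.2932 / 81161 = 0.574

0.574


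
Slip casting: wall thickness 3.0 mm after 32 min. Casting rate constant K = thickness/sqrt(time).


K = 3.0 / sqrt(32) = 3.0 / 5.6569 = 0.53 mm/min^0.5

0.53


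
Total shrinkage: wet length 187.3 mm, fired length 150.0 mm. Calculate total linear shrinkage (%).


TS = (187.3 - 150.0) / 187.3 * 100 = 19.91%

19.91


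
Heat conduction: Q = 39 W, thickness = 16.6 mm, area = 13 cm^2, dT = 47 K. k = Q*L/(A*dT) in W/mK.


k = 39*16.6/1000/(13/10000*47) = 10.6 W/mK

10.6


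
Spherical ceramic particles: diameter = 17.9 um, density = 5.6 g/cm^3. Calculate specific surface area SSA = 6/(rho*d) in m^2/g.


SSA = 6 / (5.6 * 17.9) = 0.06 m^2/g

0.06


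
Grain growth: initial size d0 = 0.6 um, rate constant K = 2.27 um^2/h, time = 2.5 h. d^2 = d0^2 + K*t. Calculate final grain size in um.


d^2 = 0.6^2 + 2.27*2.5 = 6.035
d = sqrt(6.035) = 2.46 um

2.46


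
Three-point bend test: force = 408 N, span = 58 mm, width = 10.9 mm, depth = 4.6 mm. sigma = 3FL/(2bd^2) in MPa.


sigma = 3*408*58/(2*10.9*4.6^2) = 153.9 MPa

153.9


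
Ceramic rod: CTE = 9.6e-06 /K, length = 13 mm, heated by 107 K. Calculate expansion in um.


dL = 9.6e-06 * 13 * 107 * 1000 = 13.354 um

13.354


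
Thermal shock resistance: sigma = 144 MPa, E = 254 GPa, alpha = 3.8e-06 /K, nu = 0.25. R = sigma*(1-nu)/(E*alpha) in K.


R = 144*(1-0.25)/(254*1000*3.8e-06) = 112 K

112


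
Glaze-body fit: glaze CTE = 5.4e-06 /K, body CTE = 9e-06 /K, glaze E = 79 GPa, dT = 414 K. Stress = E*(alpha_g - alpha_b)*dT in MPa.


Stress = 79*1000*(5.4e-06 - 9e-06)*414 = -117.7 MPa

-117.7


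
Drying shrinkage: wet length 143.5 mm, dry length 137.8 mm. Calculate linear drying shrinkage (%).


DS = (143.5 - 137.8) / 143.5 * 100 = 3.97%

3.97


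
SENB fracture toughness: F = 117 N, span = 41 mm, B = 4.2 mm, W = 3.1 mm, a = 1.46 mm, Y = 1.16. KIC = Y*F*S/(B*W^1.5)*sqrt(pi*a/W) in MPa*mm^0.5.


KIC = 1.16*117*41/(4.2*3.1^1.5)*sqrt(pi*1.46/3.1) = 295.26

295.26


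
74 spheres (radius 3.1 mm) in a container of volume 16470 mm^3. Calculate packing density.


V_sphere = 4/3*pi*3.1^3 = 124.7882 mm^3
Total V = 74*124.7882 = 9234.3268 mm^3
PD = 9234.3268 / 16470 = 0.561

0.561


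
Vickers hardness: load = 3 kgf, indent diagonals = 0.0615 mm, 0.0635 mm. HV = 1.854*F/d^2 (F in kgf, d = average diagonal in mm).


d_avg = (0.0615+0.0635)/2 = 0.0625 mm
HV = 1.854*3/0.0625^2 = 1424

1424


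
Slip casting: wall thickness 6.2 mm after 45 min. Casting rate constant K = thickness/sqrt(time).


K = 6.2 / sqrt(45) = 6.2 / 6.7082 = 0.924 mm/min^0.5

0.924


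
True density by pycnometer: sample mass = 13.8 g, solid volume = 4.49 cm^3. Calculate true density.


TD = 13.8 / 4.49 = 3.073 g/cm^3

3.073


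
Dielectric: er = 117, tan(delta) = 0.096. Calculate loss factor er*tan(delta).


Loss = 117 * 0.096 = 11.232

11.232


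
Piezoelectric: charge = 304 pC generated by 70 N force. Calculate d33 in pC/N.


d33 = 304 / 70 = 4.3 pC/N

4.3


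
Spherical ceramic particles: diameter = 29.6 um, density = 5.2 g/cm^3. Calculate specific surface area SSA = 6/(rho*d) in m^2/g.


SSA = 6 / (5.2 * 29.6) = 0.039 m^2/g

0.039


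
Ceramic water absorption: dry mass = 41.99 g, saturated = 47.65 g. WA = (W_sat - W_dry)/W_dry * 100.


WA = (47.65 - 41.99) / 41.99 * 100 = 13.48%

13.48


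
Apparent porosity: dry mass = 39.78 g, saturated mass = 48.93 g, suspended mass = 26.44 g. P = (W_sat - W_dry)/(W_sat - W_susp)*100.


P = (48.93 - 39.78) / (48.93 - 26.44) * 100 = 9.15 / 22.49 * 100 = 40.7%

40.7


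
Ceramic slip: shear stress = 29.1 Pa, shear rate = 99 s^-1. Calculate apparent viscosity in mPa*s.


eta = tau/gamma * 1000 = 29.1/99 * 1000 = 293.9 mPa*s

293.9


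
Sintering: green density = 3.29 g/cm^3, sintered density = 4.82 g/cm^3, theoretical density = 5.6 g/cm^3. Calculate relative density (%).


Relative = 4.82 / 5.6 * 100 = 86.1%

86.1


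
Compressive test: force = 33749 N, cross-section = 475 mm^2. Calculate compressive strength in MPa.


CS = 33749 / 475 = 71.1 MPa

71.1


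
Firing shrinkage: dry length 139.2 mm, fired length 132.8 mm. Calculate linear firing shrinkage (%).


FS = (139.2 - 132.8) / 139.2 * 100 = 4.6%

4.6


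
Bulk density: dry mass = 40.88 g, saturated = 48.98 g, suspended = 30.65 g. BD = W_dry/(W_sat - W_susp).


BD = 40.88 / (48.98 - 30.65) = 40.88 / 18.33 = 2.23 g/cm^3

2.23


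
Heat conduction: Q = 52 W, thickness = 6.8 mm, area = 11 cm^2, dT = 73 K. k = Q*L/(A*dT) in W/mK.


k = 52*6.8/1000/(11/10000*73) = 4.4 W/mK

4.4


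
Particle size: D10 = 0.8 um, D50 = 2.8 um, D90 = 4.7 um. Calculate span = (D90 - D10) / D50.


Span = (4.7 - 0.8) / 2.8 = 3.9 / 2.8 = 1.393

1.393


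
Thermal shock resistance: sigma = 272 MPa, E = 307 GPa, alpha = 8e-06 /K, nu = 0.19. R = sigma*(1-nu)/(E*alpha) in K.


R = 272*(1-0.19)/(307*1000*8e-06) = 90 K

90


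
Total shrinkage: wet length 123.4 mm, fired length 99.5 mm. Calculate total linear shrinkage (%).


TS = (123.4 - 99.5) / 123.4 * 100 = 19.37%

19.37


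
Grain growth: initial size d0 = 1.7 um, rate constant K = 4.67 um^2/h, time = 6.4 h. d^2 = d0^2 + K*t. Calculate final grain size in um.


d^2 = 1.7^2 + 4.67*6.4 = 32.778
d = sqrt(32.778) = 5.73 um

5.73


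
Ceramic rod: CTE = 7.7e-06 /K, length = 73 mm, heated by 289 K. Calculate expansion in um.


dL = 7.7e-06 * 73 * 289 * 1000 = 162.447 um

162.447


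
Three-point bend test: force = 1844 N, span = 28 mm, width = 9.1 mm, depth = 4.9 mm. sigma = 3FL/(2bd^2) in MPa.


sigma = 3*1844*28/(2*9.1*4.9^2) = 354.5 MPa

354.5


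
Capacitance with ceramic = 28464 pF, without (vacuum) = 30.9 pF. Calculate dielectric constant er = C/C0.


er = 28464 / 30.9 = 921.17

921.17


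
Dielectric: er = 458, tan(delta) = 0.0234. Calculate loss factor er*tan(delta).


Loss = 458 * 0.0234 = 10.717

10.717


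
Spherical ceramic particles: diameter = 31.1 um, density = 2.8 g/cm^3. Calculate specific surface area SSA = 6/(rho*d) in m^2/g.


SSA = 6 / (2.8 * 31.1) = 0.069 m^2/g

0.069


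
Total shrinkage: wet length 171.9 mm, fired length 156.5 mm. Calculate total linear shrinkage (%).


TS = (171.9 - 156.5) / 171.9 * 100 = 8.96%

8.96


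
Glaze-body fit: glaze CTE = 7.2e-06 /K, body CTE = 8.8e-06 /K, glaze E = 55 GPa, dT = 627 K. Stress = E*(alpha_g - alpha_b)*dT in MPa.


Stress = 55*1000*(7.2e-06 - 8.8e-06)*627 = -55.2 MPa

-55.2


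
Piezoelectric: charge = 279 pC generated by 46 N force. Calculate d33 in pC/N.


d33 = 279 / 46 = 6.1 pC/N

6.1


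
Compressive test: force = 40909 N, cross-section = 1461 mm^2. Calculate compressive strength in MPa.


CS = 40909 / 1461 = 28.0 MPa

28.0


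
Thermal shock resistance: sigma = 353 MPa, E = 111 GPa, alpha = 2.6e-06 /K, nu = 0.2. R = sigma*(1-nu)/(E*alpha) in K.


R = 353*(1-0.2)/(111*1000*2.6e-06) = 979 K

979


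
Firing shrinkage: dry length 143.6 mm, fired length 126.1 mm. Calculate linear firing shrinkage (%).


FS = (143.6 - 126.1) / 143.6 * 100 = 12.19%

12.19


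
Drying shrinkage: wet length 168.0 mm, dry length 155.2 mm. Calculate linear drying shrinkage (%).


DS = (168.0 - 155.2) / 168.0 * 100 = 7.62%

7.62


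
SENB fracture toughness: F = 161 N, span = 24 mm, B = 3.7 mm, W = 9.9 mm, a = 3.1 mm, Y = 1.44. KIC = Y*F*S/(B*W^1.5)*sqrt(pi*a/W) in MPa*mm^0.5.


KIC = 1.44*161*24/(3.7*9.9^1.5)*sqrt(pi*3.1/9.9) = 47.88

47.88


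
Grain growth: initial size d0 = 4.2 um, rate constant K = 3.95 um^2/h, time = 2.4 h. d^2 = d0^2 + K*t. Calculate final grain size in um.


d^2 = 4.2^2 + 3.95*2.4 = 27.12
d = sqrt(27.12) = 5.21 um

5.21


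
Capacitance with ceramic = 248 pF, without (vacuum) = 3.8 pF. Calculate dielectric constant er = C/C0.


er = 248 / 3.8 = 65.26

65.26


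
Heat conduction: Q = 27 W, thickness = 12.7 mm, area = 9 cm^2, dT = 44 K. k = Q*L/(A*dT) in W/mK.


k = 27*12.7/1000/(9/10000*44) = 8.66 W/mK

8.66


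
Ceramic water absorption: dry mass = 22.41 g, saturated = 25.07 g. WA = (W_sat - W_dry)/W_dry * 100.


WA = (25.07 - 22.41) / 22.41 * 100 = 11.87%

11.87


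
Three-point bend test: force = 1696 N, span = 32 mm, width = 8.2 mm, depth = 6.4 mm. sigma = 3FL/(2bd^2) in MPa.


sigma = 3*1696*32/(2*8.2*6.4^2) = 242.4 MPa

242.4


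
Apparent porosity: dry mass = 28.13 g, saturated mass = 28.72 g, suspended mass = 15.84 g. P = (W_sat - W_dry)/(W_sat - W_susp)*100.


P = (28.72 - 28.13) / (28.72 - 15.84) * 100 = 0.59 / 12.88 * 100 = 4.6%

4.6


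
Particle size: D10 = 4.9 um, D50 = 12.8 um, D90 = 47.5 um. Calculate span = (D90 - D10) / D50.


Span = (47.5 - 4.9) / 12.8 = 42.6 / 12.8 = 3.328

3.328


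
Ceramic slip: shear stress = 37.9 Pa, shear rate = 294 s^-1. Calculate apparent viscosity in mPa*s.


eta = tau/gamma * 1000 = 37.9/294 * 1000 = 128.9 mPa*s

128.9


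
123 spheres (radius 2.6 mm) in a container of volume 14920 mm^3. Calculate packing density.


V_sphere = 4/3*pi*2.6^3 = 73.6222 mm^3
Total V = 123*73.6222 = 9055.5306 mm^3
PD = 9055.5306 / 14920 = 0.607

0.607


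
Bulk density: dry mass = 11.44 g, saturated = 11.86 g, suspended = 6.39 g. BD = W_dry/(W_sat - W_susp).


BD = 11.44 / (11.86 - 6.39) = 11.44 / 5.47 = 2.091 g/cm^3

2.091


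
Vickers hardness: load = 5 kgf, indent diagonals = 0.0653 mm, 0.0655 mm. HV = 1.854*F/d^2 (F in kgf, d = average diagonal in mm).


d_avg = (0.0653+0.0655)/2 = 0.0654 mm
HV = 1.854*5/0.0654^2 = 2167

2167


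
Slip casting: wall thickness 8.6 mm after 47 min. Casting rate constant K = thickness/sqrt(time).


K = 8.6 / sqrt(47) = 8.6 / 6.8557 = 1.254 mm/min^0.5

1.254


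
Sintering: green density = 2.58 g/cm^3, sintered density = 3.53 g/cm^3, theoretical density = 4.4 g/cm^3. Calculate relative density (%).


Relative = 3.53 / 4.4 * 100 = 80.2%

80.2


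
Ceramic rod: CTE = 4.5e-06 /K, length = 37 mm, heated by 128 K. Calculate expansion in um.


dL = 4.5e-06 * 37 * 128 * 1000 = 21.312 um

21.312


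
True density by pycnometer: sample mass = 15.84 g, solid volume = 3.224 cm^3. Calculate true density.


TD = 15.84 / 3.224 = 4.913 g/cm^3

4.913


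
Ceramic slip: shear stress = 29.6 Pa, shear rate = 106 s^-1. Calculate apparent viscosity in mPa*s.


eta = tau/gamma * 1000 = 29.6/106 * 1000 = 279.2 mPa*s

279.2


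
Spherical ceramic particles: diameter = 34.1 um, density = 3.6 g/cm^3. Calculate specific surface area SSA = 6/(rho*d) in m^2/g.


SSA = 6 / (3.6 * 34.1) = 0.049 m^2/g

0.049


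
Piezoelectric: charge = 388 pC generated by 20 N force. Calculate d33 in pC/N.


d33 = 388 / 20 = 19.4 pC/N

19.4


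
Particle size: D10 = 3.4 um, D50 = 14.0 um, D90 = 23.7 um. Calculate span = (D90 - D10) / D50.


Span = (23.7 - 3.4) / 14.0 = 20.3 / 14.0 = 1.45

1.45


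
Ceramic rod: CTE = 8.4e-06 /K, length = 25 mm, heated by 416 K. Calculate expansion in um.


dL = 8.4e-06 * 25 * 416 * 1000 = 87.36 um

87.36


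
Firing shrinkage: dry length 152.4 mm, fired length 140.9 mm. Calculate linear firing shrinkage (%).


FS = (152.4 - 140.9) / 152.4 * 100 = 7.55%

7.55


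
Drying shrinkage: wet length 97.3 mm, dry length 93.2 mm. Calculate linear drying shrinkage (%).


DS = (97.3 - 93.2) / 97.3 * 100 = 4.21%

4.21


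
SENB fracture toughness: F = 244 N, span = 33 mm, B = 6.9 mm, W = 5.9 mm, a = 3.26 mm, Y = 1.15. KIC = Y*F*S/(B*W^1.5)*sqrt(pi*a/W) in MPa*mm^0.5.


KIC = 1.15*244*33/(6.9*5.9^1.5)*sqrt(pi*3.26/5.9) = 123.38

123.38


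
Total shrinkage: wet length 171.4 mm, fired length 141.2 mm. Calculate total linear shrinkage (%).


TS = (171.4 - 141.2) / 171.4 * 100 = 17.62%

17.62


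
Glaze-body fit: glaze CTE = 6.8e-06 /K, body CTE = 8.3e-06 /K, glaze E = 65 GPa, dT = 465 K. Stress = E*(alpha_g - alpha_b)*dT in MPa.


Stress = 65*1000*(6.8e-06 - 8.3e-06)*465 = -45.3 MPa

-45.3


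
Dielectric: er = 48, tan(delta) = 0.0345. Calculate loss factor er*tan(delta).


Loss = 48 * 0.0345 = 1.656

1.656


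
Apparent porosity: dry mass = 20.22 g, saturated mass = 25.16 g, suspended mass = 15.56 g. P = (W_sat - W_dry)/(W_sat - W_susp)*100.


P = (25.16 - 20.22) / (25.16 - 15.56) * 100 = 4.94 / 9.6 * 100 = 51.5%

51.5


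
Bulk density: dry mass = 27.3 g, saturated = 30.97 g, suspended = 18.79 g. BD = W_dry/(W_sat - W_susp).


BD = 27.3 / (30.97 - 18.79) = 27.3 / 12.18 = 2.241 g/cm^3

2.241


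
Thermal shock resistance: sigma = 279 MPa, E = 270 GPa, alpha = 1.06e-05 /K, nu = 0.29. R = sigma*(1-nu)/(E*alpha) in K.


R = 279*(1-0.29)/(270*1000*1.06e-05) = 69 K

69


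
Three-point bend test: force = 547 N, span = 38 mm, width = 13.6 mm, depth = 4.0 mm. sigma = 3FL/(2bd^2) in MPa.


sigma = 3*547*38/(2*13.6*4.0^2) = 143.3 MPa

143.3


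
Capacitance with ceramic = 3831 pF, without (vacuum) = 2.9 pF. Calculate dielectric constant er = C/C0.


er = 3831 / 2.9 = 1321.03

1321.03


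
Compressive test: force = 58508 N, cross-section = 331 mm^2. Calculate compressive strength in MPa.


CS = 58508 / 331 = 176.8 MPa

176.8


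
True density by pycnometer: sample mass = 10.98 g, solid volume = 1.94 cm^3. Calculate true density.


TD = 10.98 / 1.94 = 5.66 g/cm^3

5.66


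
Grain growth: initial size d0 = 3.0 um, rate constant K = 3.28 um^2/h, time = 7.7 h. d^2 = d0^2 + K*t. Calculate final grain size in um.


d^2 = 3.0^2 + 3.28*7.7 = 34.256
d = sqrt(34.256) = 5.85 um

5.85


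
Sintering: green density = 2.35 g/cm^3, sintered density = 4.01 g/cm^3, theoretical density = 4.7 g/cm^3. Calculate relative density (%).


Relative = 4.01 / 4.7 * 100 = 85.3%

85.3


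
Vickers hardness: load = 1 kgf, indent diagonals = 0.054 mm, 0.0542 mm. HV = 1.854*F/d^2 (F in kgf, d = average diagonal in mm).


d_avg = (0.054+0.0542)/2 = 0.0541 mm
HV = 1.854*1/0.0541^2 = 633

633


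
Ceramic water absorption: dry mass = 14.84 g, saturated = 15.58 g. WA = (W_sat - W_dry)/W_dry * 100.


WA = (15.58 - 14.84) / 14.84 * 100 = 4.99%

4.99


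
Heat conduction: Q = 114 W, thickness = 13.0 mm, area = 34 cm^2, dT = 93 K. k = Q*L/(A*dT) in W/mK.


k = 114*13.0/1000/(34/10000*93) = 4.69 W/mK

4.69


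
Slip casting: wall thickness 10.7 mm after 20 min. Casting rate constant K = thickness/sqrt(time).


K = 10.7 / sqrt(20) = 10.7 / 4.4721 = 2.393 mm/min^0.5

2.393


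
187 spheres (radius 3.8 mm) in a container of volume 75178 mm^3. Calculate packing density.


V_sphere = 4/3*pi*3.8^3 = 229.8473 mm^3
Total V = 187*229.8473 = 42981.4451 mm^3
PD = 42981.4451 / 75178 = 0.572

0.572


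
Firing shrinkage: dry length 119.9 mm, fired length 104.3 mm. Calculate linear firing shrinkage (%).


FS = (119.9 - 104.3) / 119.9 * 100 = 13.01%

13.01


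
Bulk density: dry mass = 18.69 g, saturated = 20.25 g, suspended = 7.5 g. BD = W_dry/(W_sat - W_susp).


BD = 18.69 / (20.25 - 7.5) = 18.69 / 12.75 = 1.466 g/cm^3

1.466


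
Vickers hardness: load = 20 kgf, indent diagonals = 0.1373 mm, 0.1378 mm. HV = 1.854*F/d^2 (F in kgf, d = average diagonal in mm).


d_avg = (0.1373+0.1378)/2 = 0.13755 mm
HV = 1.854*20/0.13755^2 = 1960

1960


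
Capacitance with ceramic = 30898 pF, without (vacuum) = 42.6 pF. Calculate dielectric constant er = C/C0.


er = 30898 / 42.6 = 725.31

725.31


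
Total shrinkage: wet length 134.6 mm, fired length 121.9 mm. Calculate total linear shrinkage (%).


TS = (134.6 - 121.9) / 134.6 * 100 = 9.44%

9.44


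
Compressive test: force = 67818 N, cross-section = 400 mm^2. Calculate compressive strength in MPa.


CS = 67818 / 400 = 169.5 MPa

169.5


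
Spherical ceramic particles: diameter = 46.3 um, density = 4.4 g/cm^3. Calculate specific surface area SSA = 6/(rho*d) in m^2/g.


SSA = 6 / (4.4 * 46.3) = 0.029 m^2/g

0.029


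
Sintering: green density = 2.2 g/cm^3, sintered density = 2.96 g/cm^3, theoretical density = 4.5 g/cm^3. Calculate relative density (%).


Relative = 2.96 / 4.5 * 100 = 65.8%

65.8


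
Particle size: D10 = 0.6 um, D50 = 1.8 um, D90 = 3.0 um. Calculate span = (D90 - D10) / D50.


Span = (3.0 - 0.6) / 1.8 = 2.4 / 1.8 = 1.333

1.333


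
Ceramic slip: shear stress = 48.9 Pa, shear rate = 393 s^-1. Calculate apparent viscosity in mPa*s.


eta = tau/gamma * 1000 = 48.9/393 * 1000 = 124.4 mPa*s

124.4


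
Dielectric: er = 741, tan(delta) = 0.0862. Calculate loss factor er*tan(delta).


Loss = 741 * 0.0862 = 63.874

63.874


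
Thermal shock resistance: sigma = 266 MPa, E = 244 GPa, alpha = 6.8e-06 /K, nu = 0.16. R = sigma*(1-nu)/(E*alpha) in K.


R = 266*(1-0.16)/(244*1000*6.8e-06) = 135 K

135


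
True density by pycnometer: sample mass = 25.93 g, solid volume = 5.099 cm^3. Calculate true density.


TD = 25.93 / 5.099 = 5.085 g/cm^3

5.085


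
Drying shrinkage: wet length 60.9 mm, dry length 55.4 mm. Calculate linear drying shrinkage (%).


DS = (60.9 - 55.4) / 60.9 * 100 = 9.03%

9.03


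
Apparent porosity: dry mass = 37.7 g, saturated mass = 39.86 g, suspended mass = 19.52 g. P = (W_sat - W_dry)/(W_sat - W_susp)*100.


P = (39.86 - 37.7) / (39.86 - 19.52) * 100 = 2.16 / 20.34 * 100 = 10.6%

10.6


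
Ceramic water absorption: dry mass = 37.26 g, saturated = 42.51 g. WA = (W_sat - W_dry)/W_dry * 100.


WA = (42.51 - 37.26) / 37.26 * 100 = 14.09%

14.09


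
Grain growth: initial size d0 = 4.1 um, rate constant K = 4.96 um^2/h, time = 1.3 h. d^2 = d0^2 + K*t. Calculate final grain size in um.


d^2 = 4.1^2 + 4.96*1.3 = 23.258
d = sqrt(23.258) = 4.82 um

4.82


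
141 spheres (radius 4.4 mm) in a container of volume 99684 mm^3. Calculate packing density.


V_sphere = 4/3*pi*4.4^3 = 356.8179 mm^3
Total V = 141*356.8179 = 50311.3239 mm^3
PD = 50311.3239 / 99684 = 0.505

0.505


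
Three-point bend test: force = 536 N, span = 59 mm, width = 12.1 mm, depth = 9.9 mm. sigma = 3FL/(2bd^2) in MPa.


sigma = 3*536*59/(2*12.1*9.9^2) = 40.0 MPa

40.0


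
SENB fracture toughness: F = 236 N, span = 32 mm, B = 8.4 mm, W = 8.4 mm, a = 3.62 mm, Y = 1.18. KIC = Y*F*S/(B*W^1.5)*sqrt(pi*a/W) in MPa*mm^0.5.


KIC = 1.18*236*32/(8.4*8.4^1.5)*sqrt(pi*3.62/8.4) = 50.7

50.7


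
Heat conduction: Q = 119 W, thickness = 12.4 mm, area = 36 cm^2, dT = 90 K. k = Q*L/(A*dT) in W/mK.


k = 119*12.4/1000/(36/10000*90) = 4.55 W/mK

4.55


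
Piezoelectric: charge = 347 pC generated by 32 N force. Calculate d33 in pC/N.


d33 = 347 / 32 = 10.8 pC/N

10.8


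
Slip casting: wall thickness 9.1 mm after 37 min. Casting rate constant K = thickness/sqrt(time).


K = 9.1 / sqrt(37) = 9.1 / 6.0828 = 1.496 mm/min^0.5

1.496


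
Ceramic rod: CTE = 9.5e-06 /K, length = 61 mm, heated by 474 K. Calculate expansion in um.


dL = 9.5e-06 * 61 * 474 * 1000 = 274.683 um

274.683


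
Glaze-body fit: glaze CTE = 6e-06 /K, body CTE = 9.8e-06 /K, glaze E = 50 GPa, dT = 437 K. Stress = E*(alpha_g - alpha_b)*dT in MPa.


Stress = 50*1000*(6e-06 - 9.8e-06)*437 = -83.0 MPa

-83.0


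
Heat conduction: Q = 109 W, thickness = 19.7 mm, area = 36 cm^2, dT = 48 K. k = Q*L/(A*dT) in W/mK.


k = 109*19.7/1000/(36/10000*48) = 12.43 W/mK

12.43


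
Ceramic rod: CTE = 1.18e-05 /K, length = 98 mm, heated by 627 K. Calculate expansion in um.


dL = 1.18e-05 * 98 * 627 * 1000 = 725.063 um

725.063


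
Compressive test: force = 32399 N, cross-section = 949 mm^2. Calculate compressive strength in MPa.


CS = 32399 / 949 = 34.1 MPa

34.1


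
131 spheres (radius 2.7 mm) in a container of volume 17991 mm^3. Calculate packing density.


V_sphere = 4/3*pi*2.7^3 = 82.448 mm^3
Total V = 131*82.448 = 10800.688 mm^3
PD = 10800.688 / 17991 = 0.6

0.6


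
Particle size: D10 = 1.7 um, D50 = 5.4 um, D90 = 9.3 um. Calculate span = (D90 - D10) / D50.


Span = (9.3 - 1.7) / 5.4 = 7.6 / 5.4 = 1.407

1.407


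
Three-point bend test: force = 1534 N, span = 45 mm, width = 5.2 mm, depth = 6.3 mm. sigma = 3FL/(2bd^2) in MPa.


sigma = 3*1534*45/(2*5.2*6.3^2) = 501.7 MPa

501.7


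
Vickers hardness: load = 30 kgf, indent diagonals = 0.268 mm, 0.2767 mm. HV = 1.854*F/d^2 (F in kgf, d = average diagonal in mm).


d_avg = (0.268+0.2767)/2 = 0.27235 mm
HV = 1.854*30/0.27235^2 = 750

750


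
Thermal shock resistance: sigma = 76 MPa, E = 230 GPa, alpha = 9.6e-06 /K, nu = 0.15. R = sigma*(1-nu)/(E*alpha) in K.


R = 76*(1-0.15)/(230*1000*9.6e-06) = 29 K

29


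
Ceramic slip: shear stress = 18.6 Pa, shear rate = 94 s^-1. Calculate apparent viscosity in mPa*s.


eta = tau/gamma * 1000 = 18.6/94 * 1000 = 197.9 mPa*s

197.9


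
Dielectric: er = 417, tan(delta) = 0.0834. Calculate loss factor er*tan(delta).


Loss = 417 * 0.0834 = 34.778

34.778


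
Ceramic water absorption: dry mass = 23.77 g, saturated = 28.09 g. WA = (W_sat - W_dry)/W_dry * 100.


WA = (28.09 - 23.77) / 23.77 * 100 = 18.17%

18.17


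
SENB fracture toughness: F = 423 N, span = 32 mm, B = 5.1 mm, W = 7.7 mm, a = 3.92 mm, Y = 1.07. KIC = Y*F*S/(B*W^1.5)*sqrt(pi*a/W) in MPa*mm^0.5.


KIC = 1.07*423*32/(5.1*7.7^1.5)*sqrt(pi*3.92/7.7) = 168.09

168.09


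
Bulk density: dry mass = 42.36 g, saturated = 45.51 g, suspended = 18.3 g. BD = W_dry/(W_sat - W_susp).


BD = 42.36 / (45.51 - 18.3) = 42.36 / 27.21 = 1.557 g/cm^3

1.557


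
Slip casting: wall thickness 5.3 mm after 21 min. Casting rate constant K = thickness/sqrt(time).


K = 5.3 / sqrt(21) = 5.3 / 4.5826 = 1.157 mm/min^0.5

1.157


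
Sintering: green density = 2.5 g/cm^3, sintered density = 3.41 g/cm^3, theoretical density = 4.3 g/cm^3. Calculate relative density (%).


Relative = 3.41 / 4.3 * 100 = 79.3%

79.3


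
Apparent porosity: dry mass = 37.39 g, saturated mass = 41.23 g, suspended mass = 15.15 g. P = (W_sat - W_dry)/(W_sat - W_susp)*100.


P = (41.23 - 37.39) / (41.23 - 15.15) * 100 = 3.84 / 26.08 * 100 = 14.7%

14.7


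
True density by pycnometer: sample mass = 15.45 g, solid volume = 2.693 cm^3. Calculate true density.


TD = 15.45 / 2.693 = 5.737 g/cm^3

5.737


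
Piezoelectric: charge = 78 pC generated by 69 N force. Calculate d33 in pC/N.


d33 = 78 / 69 = 1.1 pC/N

1.1


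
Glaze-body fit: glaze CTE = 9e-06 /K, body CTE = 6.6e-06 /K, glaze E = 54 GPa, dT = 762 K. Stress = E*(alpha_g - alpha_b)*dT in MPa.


Stress = 54*1000*(9e-06 - 6.6e-06)*762 = 98.8 MPa

98.8


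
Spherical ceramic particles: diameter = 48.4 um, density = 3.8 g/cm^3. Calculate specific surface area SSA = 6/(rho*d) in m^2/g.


SSA = 6 / (3.8 * 48.4) = 0.033 m^2/g

0.033


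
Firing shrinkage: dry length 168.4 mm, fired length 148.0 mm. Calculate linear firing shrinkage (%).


FS = (168.4 - 148.0) / 168.4 * 100 = 12.11%

12.11


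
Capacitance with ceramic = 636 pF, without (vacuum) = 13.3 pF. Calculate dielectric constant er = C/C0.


er = 636 / 13.3 = 47.82

47.82


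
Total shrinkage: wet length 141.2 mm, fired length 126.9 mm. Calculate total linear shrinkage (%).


TS = (141.2 - 126.9) / 141.2 * 100 = 10.13%

10.13


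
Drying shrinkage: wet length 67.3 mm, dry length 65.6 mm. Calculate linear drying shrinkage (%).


DS = (67.3 - 65.6) / 67.3 * 100 = 2.53%

2.53


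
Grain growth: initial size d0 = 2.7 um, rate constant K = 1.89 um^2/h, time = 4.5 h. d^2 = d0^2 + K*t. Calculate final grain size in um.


d^2 = 2.7^2 + 1.89*4.5 = 15.795
d = sqrt(15.795) = 3.97 um

3.97


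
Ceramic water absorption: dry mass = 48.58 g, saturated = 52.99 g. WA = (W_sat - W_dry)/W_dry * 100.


WA = (52.99 - 48.58) / 48.58 * 100 = 9.08%

9.08


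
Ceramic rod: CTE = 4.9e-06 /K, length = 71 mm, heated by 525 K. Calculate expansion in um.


dL = 4.9e-06 * 71 * 525 * 1000 = 182.648 um

182.648


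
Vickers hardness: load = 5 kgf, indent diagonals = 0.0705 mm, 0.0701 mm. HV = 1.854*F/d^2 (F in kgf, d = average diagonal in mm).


d_avg = (0.0705+0.0701)/2 = 0.0703 mm
HV = 1.854*5/0.0703^2 = 1876

1876


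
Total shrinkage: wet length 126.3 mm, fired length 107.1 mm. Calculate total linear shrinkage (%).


TS = (126.3 - 107.1) / 126.3 * 100 = 15.2%

15.2


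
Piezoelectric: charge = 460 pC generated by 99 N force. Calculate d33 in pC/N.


d33 = 460 / 99 = 4.6 pC/N

4.6


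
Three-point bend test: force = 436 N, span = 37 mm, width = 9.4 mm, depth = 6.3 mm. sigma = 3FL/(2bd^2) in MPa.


sigma = 3*436*37/(2*9.4*6.3^2) = 64.9 MPa

64.9


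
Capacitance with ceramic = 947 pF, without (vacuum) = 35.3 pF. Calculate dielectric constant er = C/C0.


er = 947 / 35.3 = 26.83

26.83


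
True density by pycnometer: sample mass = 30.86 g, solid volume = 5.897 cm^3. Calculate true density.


TD = 30.86 / 5.897 = 5.233 g/cm^3

5.233


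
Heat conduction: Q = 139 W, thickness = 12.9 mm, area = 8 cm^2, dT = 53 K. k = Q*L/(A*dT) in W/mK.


k = 139*12.9/1000/(8/10000*53) = 42.29 W/mK

42.29


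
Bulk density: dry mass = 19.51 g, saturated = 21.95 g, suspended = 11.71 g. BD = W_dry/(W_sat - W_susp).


BD = 19.51 / (21.95 - 11.71) = 19.51 / 10.24 = 1.905 g/cm^3

1.905


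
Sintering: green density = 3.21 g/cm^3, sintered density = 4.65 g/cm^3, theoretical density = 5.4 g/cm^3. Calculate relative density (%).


Relative = 4.65 / 5.4 * 100 = 86.1%

86.1


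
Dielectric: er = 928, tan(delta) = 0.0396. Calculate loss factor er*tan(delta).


Loss = 928 * 0.0396 = 36.749

36.749


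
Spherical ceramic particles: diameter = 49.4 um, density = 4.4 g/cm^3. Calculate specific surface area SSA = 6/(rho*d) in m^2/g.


SSA = 6 / (4.4 * 49.4) = 0.028 m^2/g

0.028


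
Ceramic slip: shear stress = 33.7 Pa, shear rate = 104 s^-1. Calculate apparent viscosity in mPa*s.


eta = tau/gamma * 1000 = 33.7/104 * 1000 = 324.0 mPa*s

324.0


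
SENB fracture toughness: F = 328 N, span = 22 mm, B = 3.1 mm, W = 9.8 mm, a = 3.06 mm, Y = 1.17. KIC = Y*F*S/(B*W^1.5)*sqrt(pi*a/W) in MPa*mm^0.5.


KIC = 1.17*328*22/(3.1*9.8^1.5)*sqrt(pi*3.06/9.8) = 87.92

87.92


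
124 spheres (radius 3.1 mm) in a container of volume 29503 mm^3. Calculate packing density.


V_sphere = 4/3*pi*3.1^3 = 124.7882 mm^3
Total V = 124*124.7882 = 15473.7368 mm^3
PD = 15473.7368 / 29503 = 0.524

0.524


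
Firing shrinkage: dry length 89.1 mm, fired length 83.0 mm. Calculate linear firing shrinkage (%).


FS = (89.1 - 83.0) / 89.1 * 100 = 6.85%

6.85


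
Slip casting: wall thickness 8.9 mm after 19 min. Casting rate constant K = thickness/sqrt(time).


K = 8.9 / sqrt(19) = 8.9 / 4.3589 = 2.042 mm/min^0.5

2.042


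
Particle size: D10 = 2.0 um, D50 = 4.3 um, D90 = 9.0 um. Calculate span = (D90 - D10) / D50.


Span = (9.0 - 2.0) / 4.3 = 7.0 / 4.3 = 1.628

1.628


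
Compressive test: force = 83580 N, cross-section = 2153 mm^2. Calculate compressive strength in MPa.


CS = 83580 / 2153 = 38.8 MPa

38.8


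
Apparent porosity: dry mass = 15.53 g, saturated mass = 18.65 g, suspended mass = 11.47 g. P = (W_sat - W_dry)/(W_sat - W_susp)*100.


P = (18.65 - 15.53) / (18.65 - 11.47) * 100 = 3.12 / 7.18 * 100 = 43.5%

43.5


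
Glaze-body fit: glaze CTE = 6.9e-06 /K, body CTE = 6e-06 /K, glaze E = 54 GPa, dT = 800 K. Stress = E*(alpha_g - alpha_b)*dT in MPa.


Stress = 54*1000*(6.9e-06 - 6e-06)*800 = 38.9 MPa

38.9


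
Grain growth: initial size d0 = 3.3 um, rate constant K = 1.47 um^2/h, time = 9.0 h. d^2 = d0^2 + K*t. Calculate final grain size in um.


d^2 = 3.3^2 + 1.47*9.0 = 24.12
d = sqrt(24.12) = 4.91 um

4.91
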